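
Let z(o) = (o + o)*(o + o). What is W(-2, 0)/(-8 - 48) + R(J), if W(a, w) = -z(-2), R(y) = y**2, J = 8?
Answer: 450/7 ≈ 64.286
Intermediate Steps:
z(o) = 4*o**2 (z(o) = (2*o)*(2*o) = 4*o**2)
W(a, w) = -16 (W(a, w) = -4*(-2)**2 = -4*4 = -1*16 = -16)
W(-2, 0)/(-8 - 48) + R(J) = -16/(-8 - 48) + 8**2 = -16/(-56) + 64 = -16*(-1/56) + 64 = 2/7 + 64 = 450/7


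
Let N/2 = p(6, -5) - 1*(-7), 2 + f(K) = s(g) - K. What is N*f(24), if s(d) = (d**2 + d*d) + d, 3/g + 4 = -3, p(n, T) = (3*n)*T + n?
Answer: 28094/7 ≈ 4013.4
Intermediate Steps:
p(n, T) = n + 3*T*n (p(n, T) = 3*T*n + n = n + 3*T*n)
g = -3/7 (g = 3/(-4 - 3) = 3/(-7) = 3*(-1/7) = -3/7 ≈ -0.42857)
s(d) = d + 2*d**2 (s(d) = (d**2 + d**2) + d = 2*d**2 + d = d + 2*d**2)
f(K) = -101/49 - K (f(K) = -2 + (-3*(1 + 2*(-3/7))/7 - K) = -2 + (-3*(1 - 6/7)/7 - K) = -2 + (-3/7*1/7 - K) = -2 + (-3/49 - K) = -101/49 - K)
N = -154 (N = 2*(6*(1 + 3*(-5)) - 1*(-7)) = 2*(6*(1 - 15) + 7) = 2*(6*(-14) + 7) = 2*(-84 + 7) = 2*(-77) = -154)
N*f(24) = -154*(-101/49 - 1*24) = -154*(-101/49 - 24) = -154*(-1277/49) = 28094/7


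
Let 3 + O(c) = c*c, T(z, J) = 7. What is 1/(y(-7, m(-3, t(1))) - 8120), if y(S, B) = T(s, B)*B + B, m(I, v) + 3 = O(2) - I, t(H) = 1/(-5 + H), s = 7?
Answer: -1/8112 ≈ -0.00012327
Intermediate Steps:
O(c) = -3 + c**2 (O(c) = -3 + c*c = -3 + c**2)
m(I, v) = -2 - I (m(I, v) = -3 + ((-3 + 2**2) - I) = -3 + ((-3 + 4) - I) = -3 + (1 - I) = -2 - I)
y(S, B) = 8*B (y(S, B) = 7*B + B = 8*B)
1/(y(-7, m(-3, t(1))) - 8120) = 1/(8*(-2 - 1*(-3)) - 8120) = 1/(8*(-2 + 3) - 8120) = 1/(8*1 - 8120) = 1/(8 - 8120) = 1/(-8112) = -1/8112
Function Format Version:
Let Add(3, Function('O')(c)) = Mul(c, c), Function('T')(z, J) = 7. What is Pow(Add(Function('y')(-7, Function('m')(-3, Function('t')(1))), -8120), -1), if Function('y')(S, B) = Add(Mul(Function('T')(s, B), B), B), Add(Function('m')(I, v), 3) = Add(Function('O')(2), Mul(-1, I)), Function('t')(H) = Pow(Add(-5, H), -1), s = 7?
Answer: Rational(-1, 8112) ≈ -0.00012327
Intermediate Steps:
Function('O')(c) = Add(-3, Pow(c, 2)) (Function('O')(c) = Add(-3, Mul(c, c)) = Add(-3, Pow(c, 2)))
Function('m')(I, v) = Add(-2, Mul(-1, I)) (Function('m')(I, v) = Add(-3, Add(Add(-3, Pow(2, 2)), Mul(-1, I))) = Add(-3, Add(Add(-3, 4), Mul(-1, I))) = Add(-3, Add(1, Mul(-1, I))) = Add(-2, Mul(-1, I)))
Function('y')(S, B) = Mul(8, B) (Function('y')(S, B) = Add(Mul(7, B), B) = Mul(8, B))
Pow(Add(Function('y')(-7, Function('m')(-3, Function('t')(1))), -8120), -1) = Pow(Add(Mul(8, Add(-2, Mul(-1, -3))), -8120), -1) = Pow(Add(Mul(8, Add(-2, 3)), -8120), -1) = Pow(Add(Mul(8, 1), -8120), -1) = Pow(Add(8, -8120), -1) = Pow(-8112, -1) = Rational(-1, 8112)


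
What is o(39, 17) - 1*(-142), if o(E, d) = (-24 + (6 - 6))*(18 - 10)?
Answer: -50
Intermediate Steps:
o(E, d) = -192 (o(E, d) = (-24 + 0)*8 = -24*8 = -192)
o(39, 17) - 1*(-142) = -192 - 1*(-142) = -192 + 142 = -50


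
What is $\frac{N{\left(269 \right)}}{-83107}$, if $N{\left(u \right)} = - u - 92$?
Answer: $\frac{361}{83107} \approx 0.0043438$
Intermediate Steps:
$N{\left(u \right)} = -92 - u$
$\frac{N{\left(269 \right)}}{-83107} = \frac{-92 - 269}{-83107} = \left(-92 - 269\right) \left(- \frac{1}{83107}\right) = \left(-361\right) \left(- \frac{1}{83107}\right) = \frac{361}{83107}$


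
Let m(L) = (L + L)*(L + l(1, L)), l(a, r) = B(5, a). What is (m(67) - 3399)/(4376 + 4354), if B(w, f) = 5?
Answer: 2083/2910 ≈ 0.71581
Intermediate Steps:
l(a, r) = 5
m(L) = 2*L*(5 + L) (m(L) = (L + L)*(L + 5) = (2*L)*(5 + L) = 2*L*(5 + L))
(m(67) - 3399)/(4376 + 4354) = (2*67*(5 + 67) - 3399)/(4376 + 4354) = (2*67*72 - 3399)/8730 = (9648 - 3399)*(1/8730) = 6249*(1/8730) = 2083/2910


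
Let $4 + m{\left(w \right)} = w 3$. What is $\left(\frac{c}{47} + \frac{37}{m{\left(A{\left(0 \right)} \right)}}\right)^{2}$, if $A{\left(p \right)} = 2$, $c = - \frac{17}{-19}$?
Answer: $\frac{1093955625}{3189796} \approx 342.95$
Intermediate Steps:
$c = \frac{17}{19}$ ($c = \left(-17\right) \left(- \frac{1}{19}\right) = \frac{17}{19} \approx 0.89474$)
$m{\left(w \right)} = -4 + 3 w$ ($m{\left(w \right)} = -4 + w 3 = -4 + 3 w$)
$\left(\frac{c}{47} + \frac{37}{m{\left(A{\left(0 \right)} \right)}}\right)^{2} = \left(\frac{17}{19 \cdot 47} + \frac{37}{-4 + 3 \cdot 2}\right)^{2} = \left(\frac{17}{19} \cdot \frac{1}{47} + \frac{37}{-4 + 6}\right)^{2} = \left(\frac{17}{893} + \frac{37}{2}\right)^{2} = \left(\frac{33075}{1786}\right)^{2} = \frac{1093955625}{3189796}$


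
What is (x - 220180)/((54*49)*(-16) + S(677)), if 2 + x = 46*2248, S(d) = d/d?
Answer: 116774/42335 ≈ 2.7583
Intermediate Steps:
S(d) = 1
x = 103406 (x = -2 + 46*2248 = -2 + 103408 = 103406)
(x - 220180)/((54*49)*(-16) + S(677)) = (103406 - 220180)/((54*49)*(-16) + 1) = -116774/(2646*(-16) + 1) = -116774/(-42336 + 1) = -116774/(-42335) = -116774*(-1/42335) = 116774/42335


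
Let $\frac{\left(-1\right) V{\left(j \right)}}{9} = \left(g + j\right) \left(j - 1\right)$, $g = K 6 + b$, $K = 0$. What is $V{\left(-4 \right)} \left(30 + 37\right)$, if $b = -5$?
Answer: $-27135$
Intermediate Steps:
$g = -5$ ($g = 0 \cdot 6 - 5 = 0 - 5 = -5$)
$V{\left(j \right)} = - 9 \left(-1 + j\right) \left(-5 + j\right)$ ($V{\left(j \right)} = - 9 \left(-5 + j\right) \left(j - 1\right) = - 9 \left(-5 + j\right) \left(-1 + j\right) = - 9 \left(-1 + j\right) \left(-5 + j\right)$)
$V{\left(-4 \right)} \left(30 + 37\right) = \left(-45 - 9 \left(-4\right)^{2} + 54 \left(-4\right)\right) \left(30 + 37\right) = \left(-45 - 144 - 216\right) 67 = \left(-405\right) 67 = -27135$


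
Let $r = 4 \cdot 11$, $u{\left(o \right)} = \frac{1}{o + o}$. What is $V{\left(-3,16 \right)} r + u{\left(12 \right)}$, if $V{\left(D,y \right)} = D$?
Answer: $- \frac{3167}{24} \approx -131.96$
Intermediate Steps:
$u{\left(o \right)} = \frac{1}{2 o}$
$r = 44$
$V{\left(-3,16 \right)} r + u{\left(12 \right)} = \left(-3\right) 44 + \frac{1}{2 \cdot 12} = -132 + \frac{1}{2} \cdot \frac{1}{12} = -132 + \frac{1}{24} = - \frac{3167}{24}$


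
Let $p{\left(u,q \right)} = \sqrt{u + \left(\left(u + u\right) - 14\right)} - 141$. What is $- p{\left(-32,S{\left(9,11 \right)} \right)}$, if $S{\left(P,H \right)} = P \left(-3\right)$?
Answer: $141 - i \sqrt{110} \approx 141.0 - 10.488 i$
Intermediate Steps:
$S{\left(P,H \right)} = - 3 P$
$p{\left(u,q \right)} = -141 + \sqrt{-14 + 3 u}$ ($p{\left(u,q \right)} = \sqrt{u + \left(2 u - 14\right)} - 141 = \sqrt{u + \left(-14 + 2 u\right)} - 141 = \sqrt{-14 + 3 u} - 141 = -141 + \sqrt{-14 + 3 u}$)
$- p{\left(-32,S{\left(9,11 \right)} \right)} = - (-141 + \sqrt{-14 + 3 \left(-32\right)}) = - (-141 + \sqrt{-14 - 96}) = - (-141 + \sqrt{-110}) = - (-141 + i \sqrt{110}) = 141 - i \sqrt{110}$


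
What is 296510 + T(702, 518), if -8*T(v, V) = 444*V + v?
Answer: 1070693/4 ≈ 2.6767e+5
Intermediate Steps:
T(v, V) = -111*V/2 - v/8 (T(v, V) = -(444*V + v)/8 = -(v + 444*V)/8 = -111*V/2 - v/8)
296510 + T(702, 518) = 296510 + (-111/2*518 - ⅛*702) = 296510 + (-28749 - 351/4) = 296510 - 115347/4 = 1070693/4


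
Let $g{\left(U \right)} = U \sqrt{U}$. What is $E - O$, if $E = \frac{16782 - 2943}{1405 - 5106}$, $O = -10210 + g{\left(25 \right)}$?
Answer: $\frac{37310746}{3701} \approx 10081.0$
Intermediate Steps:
$g{\left(U \right)} = U^{\frac{3}{2}}$
$O = -10085$ ($O = -10210 + 25^{\frac{3}{2}} = -10210 + 125 = -10085$)
$E = - \frac{13839}{3701}$ ($E = \frac{13839}{-3701} = 13839 \left(- \frac{1}{3701}\right) = - \frac{13839}{3701} \approx -3.7393$)
$E - O = - \frac{13839}{3701} - -10085 = - \frac{13839}{3701} + 10085 = \frac{37310746}{3701}$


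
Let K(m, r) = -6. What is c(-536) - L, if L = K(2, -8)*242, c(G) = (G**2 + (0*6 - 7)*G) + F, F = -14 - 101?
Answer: 292385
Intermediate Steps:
F = -115
c(G) = -115 + G**2 - 7*G (c(G) = (G**2 + (0*6 - 7)*G) - 115 = (G**2 + (0 - 7)*G) - 115 = (G**2 - 7*G) - 115 = -115 + G**2 - 7*G)
L = -1452 (L = -6*242 = -1452)
c(-536) - L = (-115 + (-536)**2 - 7*(-536)) - 1*(-1452) = (-115 + 287296 + 3752) + 1452 = 290933 + 1452 = 292385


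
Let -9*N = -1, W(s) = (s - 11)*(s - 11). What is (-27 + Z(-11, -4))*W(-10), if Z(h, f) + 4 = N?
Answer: -13622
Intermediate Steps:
W(s) = (-11 + s)**2 (W(s) = (-11 + s)*(-11 + s) = (-11 + s)**2)
N = 1/9 (N = -1/9*(-1) = 1/9 ≈ 0.11111)
Z(h, f) = -35/9 (Z(h, f) = -4 + 1/9 = -35/9)
(-27 + Z(-11, -4))*W(-10) = (-27 - 35/9)*(-11 - 10)**2 = -278/9*(-21)**2 = -278/9*441 = -13622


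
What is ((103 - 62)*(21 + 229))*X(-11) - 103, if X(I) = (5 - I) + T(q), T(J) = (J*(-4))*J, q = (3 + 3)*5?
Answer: -36736103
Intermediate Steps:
q = 30 (q = 6*5 = 30)
T(J) = -4*J² (T(J) = (-4*J)*J = -4*J²)
X(I) = -3595 - I (X(I) = (5 - I) - 4*30² = (5 - I) - 4*900 = (5 - I) - 3600 = -3595 - I)
((103 - 62)*(21 + 229))*X(-11) - 103 = ((103 - 62)*(21 + 229))*(-3595 - 1*(-11)) - 103 = (41*250)*(-3595 + 11) - 103 = 10250*(-3584) - 103 = -36736000 - 103 = -36736103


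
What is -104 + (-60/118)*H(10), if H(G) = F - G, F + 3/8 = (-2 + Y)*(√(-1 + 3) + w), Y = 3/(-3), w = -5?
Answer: -25099/236 + 90*√2/59 ≈ -104.19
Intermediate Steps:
Y = -1 (Y = 3*(-⅓) = -1)
F = 117/8 - 3*√2 (F = -3/8 + (-2 - 1)*(√(-1 + 3) - 5) = -3/8 - 3*(√2 - 5) = -3/8 - 3*(-5 + √2) = -3/8 + (15 - 3*√2) = 117/8 - 3*√2 ≈ 10.382)
H(G) = 117/8 - G - 3*√2 (H(G) = (117/8 - 3*√2) - G = 117/8 - G - 3*√2)
-104 + (-60/118)*H(10) = -104 + (-60/118)*(117/8 - 1*10 - 3*√2) = -104 + (-60*1/118)*(117/8 - 10 - 3*√2) = -104 - 30*(37/8 - 3*√2)/59 = -104 + (-555/236 + 90*√2/59) = -25099/236 + 90*√2/59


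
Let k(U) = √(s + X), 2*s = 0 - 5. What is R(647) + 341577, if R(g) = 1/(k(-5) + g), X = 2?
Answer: 285974755657/837219 - I*√2/837219 ≈ 3.4158e+5 - 1.6892e-6*I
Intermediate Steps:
s = -5/2 (s = (0 - 5)/2 = (½)*(-5) = -5/2 ≈ -2.5000)
k(U) = I*√2/2 (k(U) = √(-5/2 + 2) = √(-½) = I*√2/2)
R(g) = 1/(g + I*√2/2) (R(g) = 1/(I*√2/2 + g) = 1/(g + I*√2/2))
R(647) + 341577 = 2/(2*647 + I*√2) + 341577 = 2/(1294 + I*√2) + 341577 = 341577 + 2/(1294 + I*√2)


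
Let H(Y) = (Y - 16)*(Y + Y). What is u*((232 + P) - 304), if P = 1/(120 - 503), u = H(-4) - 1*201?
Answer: 1130657/383 ≈ 2952.1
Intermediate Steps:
H(Y) = 2*Y*(-16 + Y) (H(Y) = (-16 + Y)*(2*Y) = 2*Y*(-16 + Y))
u = -41 (u = 2*(-4)*(-16 - 4) - 1*201 = 2*(-4)*(-20) - 201 = 160 - 201 = -41)
P = -1/383 (P = 1/(-383) = -1/383 ≈ -0.0026110)
u*((232 + P) - 304) = -41*((232 - 1/383) - 304) = -41*(88855/383 - 304) = -41*(-27577/383) = 1130657/383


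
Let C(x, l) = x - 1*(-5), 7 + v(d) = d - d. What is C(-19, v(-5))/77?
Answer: -2/11 ≈ -0.18182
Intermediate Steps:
v(d) = -7 (v(d) = -7 + (d - d) = -7 + 0 = -7)
C(x, l) = 5 + x (C(x, l) = x + 5 = 5 + x)
C(-19, v(-5))/77 = (5 - 19)/77 = -14*1/77 = -2/11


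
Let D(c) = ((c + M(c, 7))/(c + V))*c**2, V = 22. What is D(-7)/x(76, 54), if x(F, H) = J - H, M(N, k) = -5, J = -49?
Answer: 196/515 ≈ 0.38058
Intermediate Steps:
x(F, H) = -49 - H
D(c) = c**2*(-5 + c)/(22 + c) (D(c) = ((c - 5)/(c + 22))*c**2 = ((-5 + c)/(22 + c))*c**2 = c**2*(-5 + c)/(22 + c))
D(-7)/x(76, 54) = ((-7)**2*(-5 - 7)/(22 - 7))/(-49 - 1*54) = (49*(-12)/15)/(-49 - 54) = (49*(1/15)*(-12))/(-103) = -196/5*(-1/103) = 196/515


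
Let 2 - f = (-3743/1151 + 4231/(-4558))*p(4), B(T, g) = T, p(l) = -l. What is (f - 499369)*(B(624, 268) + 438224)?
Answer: -574868024924742464/2623129 ≈ -2.1915e+11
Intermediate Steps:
f = -38614692/2623129 (f = 2 - (-3743/1151 + 4231/(-4558))*(-1*4) = 2 - (-3743*1/1151 + 4231*(-1/4558))*(-4) = 2 - (-3743/1151 - 4231/4558)*(-4) = 2 - (-21930475)*(-4)/5246258 = 2 - 1*43860950/2623129 = 2 - 43860950/2623129 = -38614692/2623129 ≈ -14.721)
(f - 499369)*(B(624, 268) + 438224) = (-38614692/2623129 - 499369)*(624 + 438224) = -1309947920293/2623129*438848 = -574868024924742464/2623129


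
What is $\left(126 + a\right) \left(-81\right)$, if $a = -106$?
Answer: $-1620$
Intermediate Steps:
$\left(126 + a\right) \left(-81\right) = \left(126 - 106\right) \left(-81\right) = 20 \left(-81\right) = -1620$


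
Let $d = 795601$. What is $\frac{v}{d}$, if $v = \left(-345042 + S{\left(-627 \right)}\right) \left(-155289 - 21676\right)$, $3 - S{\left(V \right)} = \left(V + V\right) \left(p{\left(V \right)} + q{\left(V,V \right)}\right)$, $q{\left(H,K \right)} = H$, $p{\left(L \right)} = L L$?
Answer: $- \frac{87040672176585}{795601} \approx -1.094 \cdot 10^{8}$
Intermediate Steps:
$p{\left(L \right)} = L^{2}$
$S{\left(V \right)} = 3 - 2 V \left(V + V^{2}\right)$ ($S{\left(V \right)} = 3 - \left(V + V\right) \left(V^{2} + V\right) = 3 - 2 V \left(V + V^{2}\right)$)
$v = -87040672176585$ ($v = \left(-345042 - \left(-3 - 492983766 + 786258\right)\right) \left(-155289 - 21676\right) = \left(-345042 - -492197511\right) \left(-176965\right) = \left(-345042 + \left(3 - 786258 + 492983766\right)\right) \left(-176965\right) = \left(-345042 + 492197511\right) \left(-176965\right) = 491852469 \left(-176965\right) = -87040672176585$)
$\frac{v}{d} = - \frac{87040672176585}{795601}$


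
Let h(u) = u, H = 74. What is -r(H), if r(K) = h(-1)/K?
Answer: 1/74 ≈ 0.013514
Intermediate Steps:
r(K) = -1/K
-r(H) = -(-1)/74 = -1*(-1/74) = 1/74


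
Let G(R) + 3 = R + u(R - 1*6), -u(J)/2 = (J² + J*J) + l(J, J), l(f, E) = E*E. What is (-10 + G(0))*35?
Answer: -8015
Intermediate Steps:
l(f, E) = E²
u(J) = -6*J² (u(J) = -2*((J² + J*J) + J²) = -2*((J² + J²) + J²) = -2*(2*J² + J²) = -6*J²)
G(R) = -3 + R - 6*(-6 + R)² (G(R) = -3 + (R - 6*(R - 1*6)²) = -3 + (R - 6*(R - 6)²) = -3 + (R - 6*(-6 + R)²) = -3 + R - 6*(-6 + R)²)
(-10 + G(0))*35 = (-10 + (-3 + 0 - 6*(-6 + 0)²))*35 = (-10 + (-3 + 0 - 6*(-6)²))*35 = (-10 + (-3 + 0 - 6*36))*35 = (-10 + (-3 + 0 - 216))*35 = (-10 - 219)*35 = -229*35 = -8015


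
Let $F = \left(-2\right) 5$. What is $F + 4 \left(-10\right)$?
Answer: $-50$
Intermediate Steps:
$F = -10$
$F + 4 \left(-10\right) = -10 + 4 \left(-10\right) = -10 - 40 = -50$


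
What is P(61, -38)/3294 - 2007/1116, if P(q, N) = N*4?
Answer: -376705/204228 ≈ -1.8445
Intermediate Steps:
P(q, N) = 4*N
P(61, -38)/3294 - 2007/1116 = (4*(-38))/3294 - 2007/1116 = -152*1/3294 - 2007*1/1116 = -76/1647 - 223/124 = -376705/204228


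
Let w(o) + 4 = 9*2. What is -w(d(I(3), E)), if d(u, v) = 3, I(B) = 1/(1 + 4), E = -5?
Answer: -14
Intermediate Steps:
I(B) = 1/5
w(o) = 14 (w(o) = -4 + 9*2 = -4 + 18 = 14)
-w(d(I(3), E)) = -1*14 = -14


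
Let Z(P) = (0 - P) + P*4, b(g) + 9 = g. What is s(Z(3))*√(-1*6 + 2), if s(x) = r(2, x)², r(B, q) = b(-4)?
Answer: 338*I ≈ 338.0*I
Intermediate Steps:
b(g) = -9 + g
r(B, q) = -13 (r(B, q) = -9 - 4 = -13)
Z(P) = 3*P (Z(P) = -P + 4*P = 3*P)
s(x) = 169 (s(x) = (-13)² = 169)
s(Z(3))*√(-1*6 + 2) = 169*√(-1*6 + 2) = 169*√(-6 + 2) = 169*√(-4) = 169*(2*I) = 338*I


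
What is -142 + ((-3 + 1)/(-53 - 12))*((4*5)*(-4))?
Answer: -1878/13 ≈ -144.46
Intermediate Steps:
-142 + ((-3 + 1)/(-53 - 12))*((4*5)*(-4)) = -142 + (-2/(-65))*(20*(-4)) = -142 - 2*(-1/65)*(-80) = -142 + (2/65)*(-80) = -142 - 32/13 = -1878/13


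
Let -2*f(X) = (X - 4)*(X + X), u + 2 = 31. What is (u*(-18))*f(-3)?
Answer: 10962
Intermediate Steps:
u = 29 (u = -2 + 31 = 29)
f(X) = -X*(-4 + X) (f(X) = -(X - 4)*(X + X)/2 = -(-4 + X)*2*X/2 = -X*(-4 + X))
(u*(-18))*f(-3) = (29*(-18))*(-3*(4 - 1*(-3))) = -(-1566)*(4 + 3) = -(-1566)*7 = -522*(-21) = 10962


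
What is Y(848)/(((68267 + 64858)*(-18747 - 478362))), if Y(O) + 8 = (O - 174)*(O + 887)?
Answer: -389794/22059211875 ≈ -1.7670e-5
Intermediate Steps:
Y(O) = -8 + (-174 + O)*(887 + O) (Y(O) = -8 + (O - 174)*(O + 887) = -8 + (-174 + O)*(887 + O))
Y(848)/(((68267 + 64858)*(-18747 - 478362))) = (-154346 + 848² + 713*848)/(((68267 + 64858)*(-18747 - 478362))) = (-154346 + 719104 + 604624)/((133125*(-497109))) = 1169382/(-66177635625) = 1169382*(-1/66177635625) = -389794/22059211875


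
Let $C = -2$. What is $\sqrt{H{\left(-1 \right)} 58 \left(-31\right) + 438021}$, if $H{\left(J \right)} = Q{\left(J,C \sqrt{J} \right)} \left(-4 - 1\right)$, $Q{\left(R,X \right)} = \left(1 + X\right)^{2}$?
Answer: $\sqrt{411051 - 35960 i} \approx 641.74 - 28.017 i$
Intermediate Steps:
$H{\left(J \right)} = - 5 \left(1 - 2 \sqrt{J}\right)^{2}$ ($H{\left(J \right)} = \left(1 - 2 \sqrt{J}\right)^{2} \left(-4 - 1\right) = \left(1 - 2 \sqrt{J}\right)^{2} \left(-5\right) = - 5 \left(1 - 2 \sqrt{J}\right)^{2}$)
$\sqrt{H{\left(-1 \right)} 58 \left(-31\right) + 438021} = \sqrt{\left(-5 - -20 + 20 \sqrt{-1}\right) 58 \left(-31\right) + 438021} = \sqrt{\left(-5 + 20 + 20 i\right) 58 \left(-31\right) + 438021} = \sqrt{\left(15 + 20 i\right) 58 \left(-31\right) + 438021} = \sqrt{\left(870 + 1160 i\right) \left(-31\right) + 438021} = \sqrt{\left(-26970 - 35960 i\right) + 438021} = \sqrt{411051 - 35960 i}$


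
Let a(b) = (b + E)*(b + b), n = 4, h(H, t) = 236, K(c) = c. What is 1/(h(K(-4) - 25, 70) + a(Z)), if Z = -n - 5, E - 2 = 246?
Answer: -1/4066 ≈ -0.00024594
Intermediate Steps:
E = 248 (E = 2 + 246 = 248)
Z = -9 (Z = -1*4 - 5 = -4 - 5 = -9)
a(b) = 2*b*(248 + b) (a(b) = (b + 248)*(b + b) = (248 + b)*(2*b) = 2*b*(248 + b))
1/(h(K(-4) - 25, 70) + a(Z)) = 1/(236 + 2*(-9)*(248 - 9)) = 1/(236 + 2*(-9)*239) = 1/(236 - 4302) = 1/(-4066) = -1/4066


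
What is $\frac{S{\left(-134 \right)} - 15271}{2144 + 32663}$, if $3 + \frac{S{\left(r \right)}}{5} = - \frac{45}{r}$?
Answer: $- \frac{2048099}{4664138} \approx -0.43912$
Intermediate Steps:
$S{\left(r \right)} = -15 - \frac{225}{r}$ ($S{\left(r \right)} = -15 + 5 \left(- \frac{45}{r}\right) = -15 - \frac{225}{r}$)
$\frac{S{\left(-134 \right)} - 15271}{2144 + 32663} = \frac{\left(-15 - \frac{225}{-134}\right) - 15271}{2144 + 32663} = \frac{\left(-15 - - \frac{225}{134}\right) - 15271}{34807} = \left(\left(-15 + \frac{225}{134}\right) - 15271\right) \frac{1}{34807} = \left(- \frac{1785}{134} - 15271\right) \frac{1}{34807} = \left(- \frac{2048099}{134}\right) \frac{1}{34807} = - \frac{2048099}{4664138}$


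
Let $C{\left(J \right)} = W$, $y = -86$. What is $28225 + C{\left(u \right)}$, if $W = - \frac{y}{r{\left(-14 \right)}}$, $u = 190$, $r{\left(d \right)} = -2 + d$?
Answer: $\frac{225757}{8} \approx 28220.0$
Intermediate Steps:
$W = - \frac{43}{8}$ ($W = - \frac{-86}{-2 - 14} = - \frac{-86}{-16} = - \frac{\left(-86\right) \left(-1\right)}{16} = \left(-1\right) \frac{43}{8} = - \frac{43}{8} \approx -5.375$)
$C{\left(J \right)} = - \frac{43}{8}$
$28225 + C{\left(u \right)} = 28225 - \frac{43}{8} = \frac{225757}{8}$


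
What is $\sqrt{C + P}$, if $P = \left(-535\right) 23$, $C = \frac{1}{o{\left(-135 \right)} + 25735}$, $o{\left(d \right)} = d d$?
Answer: $\frac{i \sqrt{5944796511010}}{21980} \approx 110.93 i$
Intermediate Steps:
$o{\left(d \right)} = d^{2}$
$C = \frac{1}{43960}$ ($C = \frac{1}{\left(-135\right)^{2} + 25735} = \frac{1}{18225 + 25735} = \frac{1}{43960} \approx 2.2748 \cdot 10^{-5}$)
$P = -12305$
$\sqrt{C + P} = \sqrt{\frac{1}{43960} - 12305} = \sqrt{- \frac{540927799}{43960}} = \frac{i \sqrt{5944796511010}}{21980}$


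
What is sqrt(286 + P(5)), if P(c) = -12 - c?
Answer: sqrt(269) ≈ 16.401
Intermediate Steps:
sqrt(286 + P(5)) = sqrt(286 + (-12 - 1*5)) = sqrt(286 + (-12 - 5)) = sqrt(286 - 17) = sqrt(269)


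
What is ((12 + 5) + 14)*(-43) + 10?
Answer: -1323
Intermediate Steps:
((12 + 5) + 14)*(-43) + 10 = (17 + 14)*(-43) + 10 = 31*(-43) + 10 = -1333 + 10 = -1323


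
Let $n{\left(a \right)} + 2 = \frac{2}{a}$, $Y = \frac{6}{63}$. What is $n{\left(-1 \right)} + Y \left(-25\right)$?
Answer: $- \frac{134}{21} \approx -6.381$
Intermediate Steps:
$Y = \frac{2}{21}$ ($Y = 6 \cdot \frac{1}{63} = \frac{2}{21} \approx 0.095238$)
$n{\left(a \right)} = -2 + \frac{2}{a}$
$n{\left(-1 \right)} + Y \left(-25\right) = \left(-2 + \frac{2}{-1}\right) + \frac{2}{21} \left(-25\right) = \left(-2 + 2 \left(-1\right)\right) - \frac{50}{21} = \left(-2 - 2\right) - \frac{50}{21} = -4 - \frac{50}{21} = - \frac{134}{21}$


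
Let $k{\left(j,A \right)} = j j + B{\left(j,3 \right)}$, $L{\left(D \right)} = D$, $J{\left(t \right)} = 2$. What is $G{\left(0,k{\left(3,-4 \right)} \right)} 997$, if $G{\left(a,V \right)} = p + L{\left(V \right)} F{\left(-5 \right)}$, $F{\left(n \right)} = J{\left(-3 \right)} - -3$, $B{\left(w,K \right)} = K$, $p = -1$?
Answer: $58823$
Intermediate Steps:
$k{\left(j,A \right)} = 3 + j^{2}$ ($k{\left(j,A \right)} = j j + 3 = j^{2} + 3 = 3 + j^{2}$)
$F{\left(n \right)} = 5$ ($F{\left(n \right)} = 2 - -3 = 2 + 3 = 5$)
$G{\left(a,V \right)} = -1 + 5 V$ ($G{\left(a,V \right)} = -1 + V 5 = -1 + 5 V$)
$G{\left(0,k{\left(3,-4 \right)} \right)} 997 = \left(-1 + 5 \left(3 + 3^{2}\right)\right) 997 = \left(-1 + 5 \left(3 + 9\right)\right) 997 = \left(-1 + 5 \cdot 12\right) 997 = \left(-1 + 60\right) 997 = 59 \cdot 997 = 58823$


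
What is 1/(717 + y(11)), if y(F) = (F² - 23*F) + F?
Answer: 1/596 ≈ 0.0016779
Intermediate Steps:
y(F) = F² - 22*F
1/(717 + y(11)) = 1/(717 + 11*(-22 + 11)) = 1/(717 + 11*(-11)) = 1/(717 - 121) = 1/596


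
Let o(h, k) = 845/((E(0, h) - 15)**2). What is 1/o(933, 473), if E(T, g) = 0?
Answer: 45/169 ≈ 0.26627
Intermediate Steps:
o(h, k) = 169/45 (o(h, k) = 845/((0 - 15)**2) = 845/((-15)**2) = 845/225 = 845*(1/225) = 169/45)
1/o(933, 473) = 1/(169/45) = 45/169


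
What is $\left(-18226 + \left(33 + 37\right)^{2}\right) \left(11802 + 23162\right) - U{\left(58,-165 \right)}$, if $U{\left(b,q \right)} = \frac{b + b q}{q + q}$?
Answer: $- \frac{76878498316}{165} \approx -4.6593 \cdot 10^{8}$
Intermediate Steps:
$U{\left(b,q \right)} = \frac{b + b q}{2 q}$
$\left(-18226 + \left(33 + 37\right)^{2}\right) \left(11802 + 23162\right) - U{\left(58,-165 \right)} = \left(-18226 + \left(33 + 37\right)^{2}\right) \left(11802 + 23162\right) - \frac{1}{2} \cdot 58 \frac{1}{-165} \left(1 - 165\right) = \left(-18226 + 70^{2}\right) 34964 - \frac{1}{2} \cdot 58 \left(- \frac{1}{165}\right) \left(-164\right) = \left(-18226 + 4900\right) 34964 - \frac{4756}{165} = \left(-13326\right) 34964 - \frac{4756}{165} = -465930264 - \frac{4756}{165} = - \frac{76878498316}{165}$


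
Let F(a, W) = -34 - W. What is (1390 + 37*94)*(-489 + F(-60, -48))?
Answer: -2312300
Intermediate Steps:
(1390 + 37*94)*(-489 + F(-60, -48)) = (1390 + 37*94)*(-489 + (-34 - 1*(-48))) = (1390 + 3478)*(-489 + (-34 + 48)) = 4868*(-489 + 14) = 4868*(-475) = -2312300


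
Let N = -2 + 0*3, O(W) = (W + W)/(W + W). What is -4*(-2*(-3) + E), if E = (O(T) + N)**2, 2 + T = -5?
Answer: -28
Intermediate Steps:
T = -7 (T = -2 - 5 = -7)
O(W) = 1 (O(W) = (2*W)/((2*W)) = (2*W)*(1/(2*W)) = 1)
N = -2 (N = -2 + 0 = -2)
E = 1 (E = (1 - 2)**2 = (-1)**2 = 1)
-4*(-2*(-3) + E) = -4*(-2*(-3) + 1) = -4*(6 + 1) = -4*7 = -28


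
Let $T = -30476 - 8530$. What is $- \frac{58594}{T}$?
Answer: $\frac{29297}{19503} \approx 1.5022$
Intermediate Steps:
$T = -39006$ ($T = -30476 - 8530 = -39006$)
$- \frac{58594}{T} = - \frac{58594}{-39006} = \left(-58594\right) \left(- \frac{1}{39006}\right) = \frac{29297}{19503}$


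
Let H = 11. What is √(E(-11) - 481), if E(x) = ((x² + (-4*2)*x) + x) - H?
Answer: 7*I*√6 ≈ 17.146*I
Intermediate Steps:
E(x) = -11 + x² - 7*x (E(x) = ((x² + (-4*2)*x) + x) - 1*11 = ((x² - 8*x) + x) - 11 = (x² - 7*x) - 11 = -11 + x² - 7*x)
√(E(-11) - 481) = √((-11 + (-11)² - 7*(-11)) - 481) = √((-11 + 121 + 77) - 481) = √(187 - 481) = √(-294) = 7*I*√6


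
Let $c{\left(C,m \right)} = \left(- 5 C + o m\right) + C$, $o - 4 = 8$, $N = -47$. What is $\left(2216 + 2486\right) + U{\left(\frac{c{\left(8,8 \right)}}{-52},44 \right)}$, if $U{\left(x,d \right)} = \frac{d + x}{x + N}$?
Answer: $\frac{2947598}{627} \approx 4701.1$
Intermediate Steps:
$o = 12$ ($o = 4 + 8 = 12$)
$c{\left(C,m \right)} = - 4 C + 12 m$ ($c{\left(C,m \right)} = \left(- 5 C + 12 m\right) + C = - 4 C + 12 m$)
$U{\left(x,d \right)} = \frac{d + x}{-47 + x}$ ($U{\left(x,d \right)} = \frac{d + x}{x - 47} = \frac{d + x}{-47 + x}$)
$\left(2216 + 2486\right) + U{\left(\frac{c{\left(8,8 \right)}}{-52},44 \right)} = \left(2216 + 2486\right) + \frac{44 + \frac{\left(-4\right) 8 + 12 \cdot 8}{-52}}{-47 + \frac{\left(-4\right) 8 + 12 \cdot 8}{-52}} = 4702 + \frac{44 + \left(-32 + 96\right) \left(- \frac{1}{52}\right)}{-47 + \left(-32 + 96\right) \left(- \frac{1}{52}\right)} = 4702 + \frac{44 + 64 \left(- \frac{1}{52}\right)}{-47 + 64 \left(- \frac{1}{52}\right)} = 4702 + \frac{44 - \frac{16}{13}}{-47 - \frac{16}{13}} = 4702 + \frac{1}{- \frac{627}{13}} \cdot \frac{556}{13} = 4702 - \frac{556}{627} = \frac{2947598}{627}$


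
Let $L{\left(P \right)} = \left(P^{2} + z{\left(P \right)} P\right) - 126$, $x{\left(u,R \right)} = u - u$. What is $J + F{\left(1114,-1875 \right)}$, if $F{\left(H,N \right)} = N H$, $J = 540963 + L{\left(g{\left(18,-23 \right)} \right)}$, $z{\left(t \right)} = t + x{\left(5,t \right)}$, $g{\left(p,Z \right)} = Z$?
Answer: $-1546855$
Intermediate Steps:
$x{\left(u,R \right)} = 0$
$z{\left(t \right)} = t$ ($z{\left(t \right)} = t + 0 = t$)
$L{\left(P \right)} = -126 + 2 P^{2}$ ($L{\left(P \right)} = \left(P^{2} + P P\right) - 126 = \left(P^{2} + P^{2}\right) - 126 = 2 P^{2} - 126 = -126 + 2 P^{2}$)
$J = 541895$ ($J = 540963 - \left(126 - 2 \left(-23\right)^{2}\right) = 540963 + \left(-126 + 2 \cdot 529\right) = 540963 + \left(-126 + 1058\right) = 540963 + 932 = 541895$)
$F{\left(H,N \right)} = H N$
$J + F{\left(1114,-1875 \right)} = 541895 + 1114 \left(-1875\right) = 541895 - 2088750 = -1546855$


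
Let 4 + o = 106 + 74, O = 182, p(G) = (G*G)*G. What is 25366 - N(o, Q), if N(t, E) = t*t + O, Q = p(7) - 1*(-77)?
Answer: -5792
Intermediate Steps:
p(G) = G**3 (p(G) = G**2*G = G**3)
o = 176 (o = -4 + (106 + 74) = -4 + 180 = 176)
Q = 420 (Q = 7**3 - 1*(-77) = 343 + 77 = 420)
N(t, E) = 182 + t**2 (N(t, E) = t*t + 182 = t**2 + 182 = 182 + t**2)
25366 - N(o, Q) = 25366 - (182 + 176**2) = 25366 - (182 + 30976) = 25366 - 1*31158 = 25366 - 31158 = -5792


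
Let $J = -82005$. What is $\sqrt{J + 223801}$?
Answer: $2 \sqrt{35449} \approx 376.56$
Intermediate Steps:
$\sqrt{J + 223801} = \sqrt{-82005 + 223801} = \sqrt{141796} = 2 \sqrt{35449}$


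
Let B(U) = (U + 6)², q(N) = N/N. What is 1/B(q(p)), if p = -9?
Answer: 1/49 ≈ 0.020408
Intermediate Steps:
q(N) = 1
B(U) = (6 + U)²
1/B(q(p)) = 1/((6 + 1)²) = 1/(7²) = 1/49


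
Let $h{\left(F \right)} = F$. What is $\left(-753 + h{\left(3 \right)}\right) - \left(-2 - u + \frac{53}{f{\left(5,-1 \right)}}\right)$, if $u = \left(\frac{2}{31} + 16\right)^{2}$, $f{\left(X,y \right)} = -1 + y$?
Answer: $- \frac{890715}{1922} \approx -463.43$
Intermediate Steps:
$u = \frac{248004}{961}$ ($u = \left(2 \cdot \frac{1}{31} + 16\right)^{2} = \left(\frac{2}{31} + 16\right)^{2} = \left(\frac{498}{31}\right)^{2} = \frac{248004}{961} \approx 258.07$)
$\left(-753 + h{\left(3 \right)}\right) - \left(-2 - u + \frac{53}{f{\left(5,-1 \right)}}\right) = \left(-753 + 3\right) + \left(\frac{248004}{961} - \left(-2 + \frac{53}{-1 - 1}\right)\right) = -750 + \left(\frac{248004}{961} - \left(-2 + \frac{53}{-2}\right)\right) = -750 + \left(\frac{248004}{961} - \left(-2 + 53 \left(- \frac{1}{2}\right)\right)\right) = -750 + \left(\frac{248004}{961} - \left(-2 - \frac{53}{2}\right)\right) = -750 + \left(\frac{248004}{961} - - \frac{57}{2}\right) = -750 + \left(\frac{248004}{961} + \frac{57}{2}\right) = -750 + \frac{550785}{1922} = - \frac{890715}{1922}$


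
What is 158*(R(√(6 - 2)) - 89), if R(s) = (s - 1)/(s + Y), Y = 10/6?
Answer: -154208/11 ≈ -14019.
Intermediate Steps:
Y = 5/3 (Y = 10*(⅙) = 5/3 ≈ 1.6667)
R(s) = (-1 + s)/(5/3 + s) (R(s) = (s - 1)/(s + 5/3) = (-1 + s)/(5/3 + s))
158*(R(√(6 - 2)) - 89) = 158*(3*(-1 + √(6 - 2))/(5 + 3*√(6 - 2)) - 89) = 158*(3*(-1 + √4)/(5 + 3*√4) - 89) = 158*(3*(-1 + 2)/(5 + 3*2) - 89) = 158*(3*1/(5 + 6) - 89) = 158*(3*1/11 - 89) = 158*(3*(1/11)*1 - 89) = 158*(3/11 - 89) = 158*(-976/11) = -154208/11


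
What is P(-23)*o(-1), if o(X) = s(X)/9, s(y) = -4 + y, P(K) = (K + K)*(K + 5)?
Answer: -460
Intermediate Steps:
P(K) = 2*K*(5 + K) (P(K) = (2*K)*(5 + K) = 2*K*(5 + K))
o(X) = -4/9 + X/9 (o(X) = (-4 + X)/9 = (-4 + X)*(⅑) = -4/9 + X/9)
P(-23)*o(-1) = (2*(-23)*(5 - 23))*(-4/9 + (⅑)*(-1)) = (2*(-23)*(-18))*(-4/9 - ⅑) = 828*(-5/9) = -460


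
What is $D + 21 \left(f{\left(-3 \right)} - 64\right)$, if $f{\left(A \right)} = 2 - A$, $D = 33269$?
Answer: $32030$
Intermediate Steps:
$D + 21 \left(f{\left(-3 \right)} - 64\right) = 33269 + 21 \left(\left(2 - -3\right) - 64\right) = 33269 + 21 \left(\left(2 + 3\right) - 64\right) = 33269 + 21 \left(5 - 64\right) = 33269 + 21 \left(-59\right) = 33269 - 1239 = 32030$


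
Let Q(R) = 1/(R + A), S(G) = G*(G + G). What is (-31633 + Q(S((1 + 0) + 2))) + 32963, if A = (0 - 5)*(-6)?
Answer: 63841/48 ≈ 1330.0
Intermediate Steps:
S(G) = 2*G² (S(G) = G*(2*G) = 2*G²)
A = 30 (A = -5*(-6) = 30)
Q(R) = 1/(30 + R) (Q(R) = 1/(R + 30) = 1/(30 + R))
(-31633 + Q(S((1 + 0) + 2))) + 32963 = (-31633 + 1/(30 + 2*((1 + 0) + 2)²)) + 32963 = (-31633 + 1/(30 + 2*(1 + 2)²)) + 32963 = (-31633 + 1/(30 + 2*3²)) + 32963 = (-31633 + 1/(30 + 2*9)) + 32963 = (-31633 + 1/(30 + 18)) + 32963 = (-31633 + 1/48) + 32963 = -1518383/48 + 32963 = 63841/48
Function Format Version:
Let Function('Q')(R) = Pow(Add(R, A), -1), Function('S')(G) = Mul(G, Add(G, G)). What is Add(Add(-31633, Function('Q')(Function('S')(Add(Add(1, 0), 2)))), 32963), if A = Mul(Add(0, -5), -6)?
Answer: Rational(63841, 48) ≈ 1330.0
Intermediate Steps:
Function('S')(G) = Mul(2, Pow(G, 2)) (Function('S')(G) = Mul(G, Mul(2, G)) = Mul(2, Pow(G, 2)))
A = 30 (A = Mul(-5, -6) = 30)
Function('Q')(R) = Pow(Add(30, R), -1) (Function('Q')(R) = Pow(Add(R, 30), -1) = Pow(Add(30, R), -1))
Add(Add(-31633, Function('Q')(Function('S')(Add(Add(1, 0), 2)))), 32963) = Add(Add(-31633, Pow(Add(30, Mul(2, Pow(Add(Add(1, 0), 2), 2))), -1)), 32963) = Add(Add(-31633, Pow(Add(30, Mul(2, Pow(Add(1, 2), 2))), -1)), 32963) = Add(Add(-31633, Pow(Add(30, Mul(2, Pow(3, 2))), -1)), 32963) = Add(Add(-31633, Pow(Add(30, Mul(2, 9)), -1)), 32963) = Add(Add(-31633, Pow(Add(30, 18), -1)), 32963) = Add(Add(-31633, Pow(48, -1)), 32963) = Add(Add(-31633, Rational(1, 48)), 32963) = Add(Rational(-1518383, 48), 32963) = Rational(63841, 48)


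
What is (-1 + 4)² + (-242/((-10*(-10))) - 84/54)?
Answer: 2261/450 ≈ 5.0244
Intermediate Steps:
(-1 + 4)² + (-242/((-10*(-10))) - 84/54) = 3² + (-242/100 - 84*1/54) = 9 + (-242*1/100 - 14/9) = 9 + (-121/50 - 14/9) = 9 - 1789/450 = 2261/450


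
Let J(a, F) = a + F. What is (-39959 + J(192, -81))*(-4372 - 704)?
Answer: 202268448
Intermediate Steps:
J(a, F) = F + a
(-39959 + J(192, -81))*(-4372 - 704) = (-39959 + (-81 + 192))*(-4372 - 704) = (-39959 + 111)*(-5076) = -39848*(-5076) = 202268448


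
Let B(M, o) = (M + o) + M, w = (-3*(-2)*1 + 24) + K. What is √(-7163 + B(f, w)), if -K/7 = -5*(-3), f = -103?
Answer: 2*I*√1861 ≈ 86.279*I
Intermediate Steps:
K = -105 (K = -(-35)*(-3) = -7*15 = -105)
w = -75 (w = (-3*(-2)*1 + 24) - 105 = (6*1 + 24) - 105 = (6 + 24) - 105 = 30 - 105 = -75)
B(M, o) = o + 2*M
√(-7163 + B(f, w)) = √(-7163 + (-75 + 2*(-103))) = √(-7163 + (-75 - 206)) = √(-7163 - 281) = √(-7444) = 2*I*√1861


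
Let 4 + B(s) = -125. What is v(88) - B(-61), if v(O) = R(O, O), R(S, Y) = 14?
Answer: 143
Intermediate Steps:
B(s) = -129 (B(s) = -4 - 125 = -129)
v(O) = 14
v(88) - B(-61) = 14 - 1*(-129) = 14 + 129 = 143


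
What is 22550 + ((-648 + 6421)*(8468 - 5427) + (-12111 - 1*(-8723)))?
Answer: 17574855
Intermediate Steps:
22550 + ((-648 + 6421)*(8468 - 5427) + (-12111 - 1*(-8723))) = 22550 + (5773*3041 + (-12111 + 8723)) = 22550 + (17555693 - 3388) = 22550 + 17552305 = 17574855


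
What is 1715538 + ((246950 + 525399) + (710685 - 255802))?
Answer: 2942770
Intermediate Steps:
1715538 + ((246950 + 525399) + (710685 - 255802)) = 1715538 + (772349 + 454883) = 1715538 + 1227232 = 2942770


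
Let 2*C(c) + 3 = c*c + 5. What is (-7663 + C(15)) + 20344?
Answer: 25589/2 ≈ 12795.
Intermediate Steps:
C(c) = 1 + c²/2 (C(c) = -3/2 + (c*c + 5)/2 = -3/2 + (c² + 5)/2 = -3/2 + (5 + c²)/2 = -3/2 + (5/2 + c²/2) = 1 + c²/2)
(-7663 + C(15)) + 20344 = (-7663 + (1 + (½)*15²)) + 20344 = (-7663 + (1 + (½)*225)) + 20344 = (-7663 + (1 + 225/2)) + 20344 = (-7663 + 227/2) + 20344 = -15099/2 + 20344 = 25589/2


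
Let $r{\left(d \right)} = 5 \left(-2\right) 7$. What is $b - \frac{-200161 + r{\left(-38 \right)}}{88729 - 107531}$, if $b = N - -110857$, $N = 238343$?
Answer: $\frac{6565458169}{18802} \approx 3.4919 \cdot 10^{5}$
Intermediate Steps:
$r{\left(d \right)} = -70$ ($r{\left(d \right)} = \left(-10\right) 7 = -70$)
$b = 349200$ ($b = 238343 - -110857 = 238343 + 110857 = 349200$)
$b - \frac{-200161 + r{\left(-38 \right)}}{88729 - 107531} = 349200 - \frac{-200161 - 70}{88729 - 107531} = 349200 - - \frac{200231}{-18802} = 349200 - \left(-200231\right) \left(- \frac{1}{18802}\right) = 349200 - \frac{200231}{18802} = \frac{6565458169}{18802}$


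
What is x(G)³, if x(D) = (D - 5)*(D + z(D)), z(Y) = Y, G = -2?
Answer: 21952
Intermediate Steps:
x(D) = 2*D*(-5 + D) (x(D) = (D - 5)*(D + D) = (-5 + D)*(2*D) = 2*D*(-5 + D))
x(G)³ = (2*(-2)*(-5 - 2))³ = (2*(-2)*(-7))³ = 28³ = 21952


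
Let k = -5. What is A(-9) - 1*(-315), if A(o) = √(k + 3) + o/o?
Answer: 316 + I*√2 ≈ 316.0 + 1.4142*I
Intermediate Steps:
A(o) = 1 + I*√2 (A(o) = √(-5 + 3) + o/o = √(-2) + 1 = I*√2 + 1 = 1 + I*√2)
A(-9) - 1*(-315) = (1 + I*√2) - 1*(-315) = (1 + I*√2) + 315 = 316 + I*√2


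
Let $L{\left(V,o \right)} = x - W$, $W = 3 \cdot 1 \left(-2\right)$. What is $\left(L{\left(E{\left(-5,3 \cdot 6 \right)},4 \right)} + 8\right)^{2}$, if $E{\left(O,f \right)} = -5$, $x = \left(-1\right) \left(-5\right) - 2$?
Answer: $289$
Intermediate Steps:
$x = 3$ ($x = 5 - 2 = 3$)
$W = -6$ ($W = 3 \left(-2\right) = -6$)
$L{\left(V,o \right)} = 9$ ($L{\left(V,o \right)} = 3 - -6 = 3 + 6 = 9$)
$\left(L{\left(E{\left(-5,3 \cdot 6 \right)},4 \right)} + 8\right)^{2} = \left(9 + 8\right)^{2} = 17^{2} = 289$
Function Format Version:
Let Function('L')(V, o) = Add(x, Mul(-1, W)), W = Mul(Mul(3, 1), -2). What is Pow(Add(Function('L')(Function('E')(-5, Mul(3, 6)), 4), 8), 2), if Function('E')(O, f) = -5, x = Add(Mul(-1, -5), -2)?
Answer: 289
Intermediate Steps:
x = 3 (x = Add(5, -2) = 3)
W = -6 (W = Mul(3, -2) = -6)
Function('L')(V, o) = 9 (Function('L')(V, o) = Add(3, Mul(-1, -6)) = Add(3, 6) = 9)
Pow(Add(Function('L')(Function('E')(-5, Mul(3, 6)), 4), 8), 2) = Pow(Add(9, 8), 2) = Pow(17, 2) = 289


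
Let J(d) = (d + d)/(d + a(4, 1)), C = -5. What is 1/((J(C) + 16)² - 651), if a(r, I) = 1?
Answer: -4/1235 ≈ -0.0032389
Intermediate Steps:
J(d) = 2*d/(1 + d) (J(d) = (d + d)/(d + 1) = (2*d)/(1 + d) = 2*d/(1 + d))
1/((J(C) + 16)² - 651) = 1/((2*(-5)/(1 - 5) + 16)² - 651) = 1/((2*(-5)/(-4) + 16)² - 651) = 1/((2*(-5)*(-¼) + 16)² - 651) = 1/((5/2 + 16)² - 651) = 1/((37/2)² - 651) = 1/(1369/4 - 651) = 1/(-1235/4) = -4/1235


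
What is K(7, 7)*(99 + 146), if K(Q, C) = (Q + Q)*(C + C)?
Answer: 48020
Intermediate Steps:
K(Q, C) = 4*C*Q (K(Q, C) = (2*Q)*(2*C) = 4*C*Q)
K(7, 7)*(99 + 146) = (4*7*7)*(99 + 146) = 196*245 = 48020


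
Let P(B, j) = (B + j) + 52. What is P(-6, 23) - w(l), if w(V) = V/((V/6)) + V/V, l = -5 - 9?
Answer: 62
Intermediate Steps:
P(B, j) = 52 + B + j
l = -14
w(V) = 7 (w(V) = V/((V*(1/6))) + 1 = V/((V/6)) + 1 = V*(6/V) + 1 = 6 + 1 = 7)
P(-6, 23) - w(l) = (52 - 6 + 23) - 1*7 = 69 - 7 = 62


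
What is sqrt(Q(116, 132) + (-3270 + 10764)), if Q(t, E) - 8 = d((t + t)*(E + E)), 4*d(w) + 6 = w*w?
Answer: sqrt(3751347506)/2 ≈ 30624.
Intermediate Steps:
d(w) = -3/2 + w**2/4 (d(w) = -3/2 + (w*w)/4 = -3/2 + w**2/4)
Q(t, E) = 13/2 + 4*E**2*t**2 (Q(t, E) = 8 + (-3/2 + ((t + t)*(E + E))**2/4) = 8 + (-3/2 + ((2*t)*(2*E))**2/4) = 8 + (-3/2 + (4*E*t)**2/4) = 8 + (-3/2 + (16*E**2*t**2)/4) = 8 + (-3/2 + 4*E**2*t**2) = 13/2 + 4*E**2*t**2)
sqrt(Q(116, 132) + (-3270 + 10764)) = sqrt((13/2 + 4*132**2*116**2) + (-3270 + 10764)) = sqrt((13/2 + 4*17424*13456) + 7494) = sqrt((13/2 + 937829376) + 7494) = sqrt(1875658765/2 + 7494) = sqrt(1875673753/2) = sqrt(3751347506)/2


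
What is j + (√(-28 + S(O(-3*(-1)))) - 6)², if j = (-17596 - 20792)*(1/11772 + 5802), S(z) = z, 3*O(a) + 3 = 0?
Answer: -218495355988/981 - 12*I*√29 ≈ -2.2273e+8 - 64.622*I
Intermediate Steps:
O(a) = -1 (O(a) = -1 + (⅓)*0 = -1 + 0 = -1)
j = -218495362855/981 (j = -38388*(1/11772 + 5802) = -38388*68301145/11772 = -218495362855/981 ≈ -2.2273e+8)
j + (√(-28 + S(O(-3*(-1)))) - 6)² = -218495362855/981 + (√(-28 - 1) - 6)² = -218495362855/981 + (√(-29) - 6)² = -218495362855/981 + (I*√29 - 6)² = -218495362855/981 + (-6 + I*√29)²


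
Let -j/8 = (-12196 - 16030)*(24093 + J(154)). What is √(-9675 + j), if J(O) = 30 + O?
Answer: √5481931141 ≈ 74040.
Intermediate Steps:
j = 5481940816 (j = -8*(-12196 - 16030)*(24093 + (30 + 154)) = -(-225808)*(24093 + 184) = -(-225808)*24277 = -8*(-685242602) = 5481940816)
√(-9675 + j) = √(-9675 + 5481940816) = √5481931141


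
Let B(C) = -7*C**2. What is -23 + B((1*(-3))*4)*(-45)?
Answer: 45337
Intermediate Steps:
-23 + B((1*(-3))*4)*(-45) = -23 - 7*((1*(-3))*4)**2*(-45) = -23 - 7*(-3*4)**2*(-45) = -23 - 7*(-12)**2*(-45) = -23 - 7*144*(-45) = -23 - 1008*(-45) = -23 + 45360 = 45337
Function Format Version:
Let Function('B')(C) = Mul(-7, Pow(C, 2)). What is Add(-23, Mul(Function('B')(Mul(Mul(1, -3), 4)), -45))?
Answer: 45337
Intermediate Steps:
Add(-23, Mul(Function('B')(Mul(Mul(1, -3), 4)), -45)) = Add(-23, Mul(Mul(-7, Pow(Mul(Mul(1, -3), 4), 2)), -45)) = Add(-23, Mul(Mul(-7, Pow(Mul(-3, 4), 2)), -45)) = Add(-23, Mul(Mul(-7, Pow(-12, 2)), -45)) = Add(-23, Mul(Mul(-7, 144), -45)) = Add(-23, Mul(-1008, -45)) = Add(-23, 45360) = 45337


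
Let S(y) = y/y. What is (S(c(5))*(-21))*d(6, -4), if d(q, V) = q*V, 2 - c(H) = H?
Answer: 504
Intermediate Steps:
c(H) = 2 - H
S(y) = 1
d(q, V) = V*q
(S(c(5))*(-21))*d(6, -4) = (1*(-21))*(-4*6) = -21*(-24) = 504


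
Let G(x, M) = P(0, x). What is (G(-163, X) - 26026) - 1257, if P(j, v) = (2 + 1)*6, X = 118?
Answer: -27265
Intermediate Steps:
P(j, v) = 18 (P(j, v) = 3*6 = 18)
G(x, M) = 18
(G(-163, X) - 26026) - 1257 = (18 - 26026) - 1257 = -26008 - 1257 = -27265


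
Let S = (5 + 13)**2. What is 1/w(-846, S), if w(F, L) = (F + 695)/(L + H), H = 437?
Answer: -761/151 ≈ -5.0397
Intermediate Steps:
S = 324 (S = 18**2 = 324)
w(F, L) = (695 + F)/(437 + L) (w(F, L) = (F + 695)/(L + 437) = (695 + F)/(437 + L))
1/w(-846, S) = 1/((695 - 846)/(437 + 324)) = 1/(-151/761) = -761/151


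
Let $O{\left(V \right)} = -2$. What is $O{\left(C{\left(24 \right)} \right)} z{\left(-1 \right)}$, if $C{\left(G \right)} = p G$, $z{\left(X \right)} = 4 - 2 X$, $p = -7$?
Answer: $-12$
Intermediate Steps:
$C{\left(G \right)} = - 7 G$
$O{\left(C{\left(24 \right)} \right)} z{\left(-1 \right)} = - 2 \left(4 - -2\right) = - 2 \left(4 + 2\right) = \left(-2\right) 6 = -12$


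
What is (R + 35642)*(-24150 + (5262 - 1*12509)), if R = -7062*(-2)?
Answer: -1562503102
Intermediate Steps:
R = 14124
(R + 35642)*(-24150 + (5262 - 1*12509)) = (14124 + 35642)*(-24150 + (5262 - 1*12509)) = 49766*(-24150 + (5262 - 12509)) = 49766*(-24150 - 7247) = 49766*(-31397) = -1562503102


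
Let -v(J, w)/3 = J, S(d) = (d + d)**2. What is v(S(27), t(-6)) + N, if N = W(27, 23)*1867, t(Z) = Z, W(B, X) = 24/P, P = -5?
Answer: -88548/5 ≈ -17710.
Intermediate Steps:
S(d) = 4*d**2 (S(d) = (2*d)**2 = 4*d**2)
W(B, X) = -24/5 (W(B, X) = 24/(-5) = 24*(-1/5) = -24/5)
v(J, w) = -3*J
N = -44808/5 (N = -24/5*1867 = -44808/5 ≈ -8961.6)
v(S(27), t(-6)) + N = -12*27**2 - 44808/5 = -12*729 - 44808/5 = -3*2916 - 44808/5 = -8748 - 44808/5 = -88548/5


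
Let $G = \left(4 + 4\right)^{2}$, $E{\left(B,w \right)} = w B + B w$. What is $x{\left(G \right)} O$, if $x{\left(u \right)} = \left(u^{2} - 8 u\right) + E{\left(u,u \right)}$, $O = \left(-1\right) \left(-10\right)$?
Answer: $117760$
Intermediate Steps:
$O = 10$
$E{\left(B,w \right)} = 2 B w$ ($E{\left(B,w \right)} = B w + B w = 2 B w$)
$G = 64$ ($G = 8^{2} = 64$)
$x{\left(u \right)} = - 8 u + 3 u^{2}$ ($x{\left(u \right)} = \left(u^{2} - 8 u\right) + 2 u u = \left(u^{2} - 8 u\right) + 2 u^{2} = - 8 u + 3 u^{2}$)
$x{\left(G \right)} O = 64 \left(-8 + 3 \cdot 64\right) 10 = 64 \left(-8 + 192\right) 10 = 64 \cdot 184 \cdot 10 = 11776 \cdot 10 = 117760$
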